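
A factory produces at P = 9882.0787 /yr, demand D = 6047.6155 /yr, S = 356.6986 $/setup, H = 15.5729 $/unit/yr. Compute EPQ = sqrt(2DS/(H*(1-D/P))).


1 - D/P = 1 - 0.6120 = 0.3880
H*(1-D/P) = 6.0426
2DS = 4314351.9644
EPQ = sqrt(713986.1892) = 844.9770

844.9770 units


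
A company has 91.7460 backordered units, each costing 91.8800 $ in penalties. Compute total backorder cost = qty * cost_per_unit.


Total = 91.7460 * 91.8800 = 8429.6225

8429.6225 $


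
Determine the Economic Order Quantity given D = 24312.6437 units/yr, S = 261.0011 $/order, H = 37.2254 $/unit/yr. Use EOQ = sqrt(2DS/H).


2*D*S = 2 * 24312.6437 * 261.0011 = 12691253.4992
2*D*S/H = 340929.9430
EOQ = sqrt(340929.9430) = 583.8921

583.8921 units


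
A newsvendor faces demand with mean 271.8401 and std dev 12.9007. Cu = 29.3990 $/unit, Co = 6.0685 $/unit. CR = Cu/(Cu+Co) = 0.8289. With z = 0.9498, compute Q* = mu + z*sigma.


CR = Cu/(Cu+Co) = 29.3990/(29.3990+6.0685) = 0.8289
z = 0.9498
Q* = 271.8401 + 0.9498 * 12.9007 = 284.0932

284.0932 units


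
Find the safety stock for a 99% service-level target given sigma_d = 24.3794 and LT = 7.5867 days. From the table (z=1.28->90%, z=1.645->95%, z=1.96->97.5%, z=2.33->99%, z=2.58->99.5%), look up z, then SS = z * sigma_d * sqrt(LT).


From the table, SL = 99% corresponds to z = 2.33
sqrt(LT) = sqrt(7.5867) = 2.7544
SS = 2.33 * 24.3794 * 2.7544 = 156.4607

156.4607 units


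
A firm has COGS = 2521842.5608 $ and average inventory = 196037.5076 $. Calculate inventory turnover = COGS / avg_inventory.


Turnover = 2521842.5608 / 196037.5076 = 12.8641

12.8641


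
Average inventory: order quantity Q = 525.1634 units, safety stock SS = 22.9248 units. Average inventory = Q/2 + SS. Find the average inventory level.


Q/2 = 262.5817
Avg = 262.5817 + 22.9248 = 285.5065

285.5065 units


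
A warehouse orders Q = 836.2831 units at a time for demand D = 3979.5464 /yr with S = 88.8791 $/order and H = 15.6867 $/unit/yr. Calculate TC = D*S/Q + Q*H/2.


Ordering cost = D*S/Q = 422.9411
Holding cost = Q*H/2 = 6559.2611
TC = 422.9411 + 6559.2611 = 6982.2022

6982.2022 $/yr


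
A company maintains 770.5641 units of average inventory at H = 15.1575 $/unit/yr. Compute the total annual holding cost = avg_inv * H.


Cost = 770.5641 * 15.1575 = 11679.8253

11679.8253 $/yr


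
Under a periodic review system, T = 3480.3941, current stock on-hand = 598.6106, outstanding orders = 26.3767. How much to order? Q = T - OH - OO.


Inventory position = OH + OO = 598.6106 + 26.3767 = 624.9873
Q = 3480.3941 - 624.9873 = 2855.4068

2855.4068 units


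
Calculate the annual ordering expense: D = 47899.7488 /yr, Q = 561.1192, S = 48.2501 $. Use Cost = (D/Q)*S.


Number of orders = D/Q = 85.3647
Cost = 85.3647 * 48.2501 = 4118.8533

4118.8533 $/yr


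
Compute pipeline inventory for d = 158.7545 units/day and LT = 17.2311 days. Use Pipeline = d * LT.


Pipeline = 158.7545 * 17.2311 = 2735.5147

2735.5147 units


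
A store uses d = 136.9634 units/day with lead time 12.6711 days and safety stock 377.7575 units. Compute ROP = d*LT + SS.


d*LT = 136.9634 * 12.6711 = 1735.4769
ROP = 1735.4769 + 377.7575 = 2113.2344

2113.2344 units


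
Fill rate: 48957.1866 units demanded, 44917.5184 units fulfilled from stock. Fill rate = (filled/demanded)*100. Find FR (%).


FR = 44917.5184 / 48957.1866 * 100 = 91.7486

91.7486%


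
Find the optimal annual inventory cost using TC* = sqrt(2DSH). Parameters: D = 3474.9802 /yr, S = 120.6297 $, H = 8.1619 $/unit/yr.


2*D*S*H = 6842705.4727
TC* = sqrt(6842705.4727) = 2615.8565

2615.8565 $/yr


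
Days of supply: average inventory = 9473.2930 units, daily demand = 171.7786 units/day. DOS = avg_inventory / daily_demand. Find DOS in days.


DOS = 9473.2930 / 171.7786 = 55.1483

55.1483 days


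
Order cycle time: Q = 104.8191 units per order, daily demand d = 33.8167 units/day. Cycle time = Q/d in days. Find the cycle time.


Cycle = 104.8191 / 33.8167 = 3.0996

3.0996 days


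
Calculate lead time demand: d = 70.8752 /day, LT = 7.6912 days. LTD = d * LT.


LTD = 70.8752 * 7.6912 = 545.1153

545.1153 units


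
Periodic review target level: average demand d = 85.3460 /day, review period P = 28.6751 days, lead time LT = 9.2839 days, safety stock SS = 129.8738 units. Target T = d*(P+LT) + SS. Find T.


P + LT = 37.9590
d*(P+LT) = 85.3460 * 37.9590 = 3239.6488
T = 3239.6488 + 129.8738 = 3369.5226

3369.5226 units


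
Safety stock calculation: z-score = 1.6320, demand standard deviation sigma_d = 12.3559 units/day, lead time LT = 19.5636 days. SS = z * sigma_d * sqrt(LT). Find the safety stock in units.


sqrt(LT) = sqrt(19.5636) = 4.4231
SS = 1.6320 * 12.3559 * 4.4231 = 89.1906

89.1906 units


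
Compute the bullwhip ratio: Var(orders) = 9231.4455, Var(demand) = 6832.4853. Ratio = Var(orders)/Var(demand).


BW = 9231.4455 / 6832.4853 = 1.3511

1.3511


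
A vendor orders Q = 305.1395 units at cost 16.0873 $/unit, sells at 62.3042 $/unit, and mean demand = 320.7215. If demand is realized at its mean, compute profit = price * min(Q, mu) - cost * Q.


Sales at mu = min(305.1395, 320.7215) = 305.1395
Revenue = 62.3042 * 305.1395 = 19011.4724
Total cost = 16.0873 * 305.1395 = 4908.8707
Profit = 19011.4724 - 4908.8707 = 14102.6018

14102.6018 $


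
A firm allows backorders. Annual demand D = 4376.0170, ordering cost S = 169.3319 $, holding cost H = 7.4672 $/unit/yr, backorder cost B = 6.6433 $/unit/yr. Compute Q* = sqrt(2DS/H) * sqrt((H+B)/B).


sqrt(2DS/H) = 445.4972
sqrt((H+B)/B) = 1.4574
Q* = 445.4972 * 1.4574 = 649.2684

649.2684 units


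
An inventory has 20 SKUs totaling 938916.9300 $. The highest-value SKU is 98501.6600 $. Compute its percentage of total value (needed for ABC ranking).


Top item = 98501.6600
Total = 938916.9300
Percentage = 98501.6600 / 938916.9300 * 100 = 10.4910

10.4910%


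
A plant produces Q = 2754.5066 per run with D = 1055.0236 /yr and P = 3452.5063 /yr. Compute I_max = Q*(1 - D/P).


D/P = 0.3056
1 - D/P = 0.6944
I_max = 2754.5066 * 0.6944 = 1912.7791

1912.7791 units


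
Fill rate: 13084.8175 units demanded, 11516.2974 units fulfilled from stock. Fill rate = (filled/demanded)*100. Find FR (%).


FR = 11516.2974 / 13084.8175 * 100 = 88.0127

88.0127%


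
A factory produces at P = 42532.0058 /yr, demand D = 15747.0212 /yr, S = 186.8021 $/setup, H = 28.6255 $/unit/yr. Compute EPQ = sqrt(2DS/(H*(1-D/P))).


1 - D/P = 1 - 0.3702 = 0.6298
H*(1-D/P) = 18.0272
2DS = 5883153.2578
EPQ = sqrt(326348.4424) = 571.2692

571.2692 units


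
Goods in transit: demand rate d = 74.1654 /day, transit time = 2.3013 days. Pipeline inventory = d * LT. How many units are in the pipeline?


Pipeline = 74.1654 * 2.3013 = 170.6768

170.6768 units


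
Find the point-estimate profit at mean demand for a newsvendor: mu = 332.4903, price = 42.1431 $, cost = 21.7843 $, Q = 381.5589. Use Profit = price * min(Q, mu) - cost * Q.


Sales at mu = min(381.5589, 332.4903) = 332.4903
Revenue = 42.1431 * 332.4903 = 14012.1720
Total cost = 21.7843 * 381.5589 = 8311.9935
Profit = 14012.1720 - 8311.9935 = 5700.1784

5700.1784 $


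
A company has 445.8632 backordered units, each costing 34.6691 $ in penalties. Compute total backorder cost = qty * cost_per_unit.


Total = 445.8632 * 34.6691 = 15457.6759

15457.6759 $


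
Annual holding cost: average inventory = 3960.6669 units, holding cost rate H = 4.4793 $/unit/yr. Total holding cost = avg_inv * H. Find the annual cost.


Cost = 3960.6669 * 4.4793 = 17741.0152

17741.0152 $/yr


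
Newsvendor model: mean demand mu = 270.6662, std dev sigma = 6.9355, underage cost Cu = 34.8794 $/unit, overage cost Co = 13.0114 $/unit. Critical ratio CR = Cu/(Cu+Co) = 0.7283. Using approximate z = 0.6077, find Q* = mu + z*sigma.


CR = Cu/(Cu+Co) = 34.8794/(34.8794+13.0114) = 0.7283
z = 0.6077
Q* = 270.6662 + 0.6077 * 6.9355 = 274.8809

274.8809 units


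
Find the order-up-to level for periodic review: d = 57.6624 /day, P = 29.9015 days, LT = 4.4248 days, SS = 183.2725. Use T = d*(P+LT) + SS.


P + LT = 34.3263
d*(P+LT) = 57.6624 * 34.3263 = 1979.3368
T = 1979.3368 + 183.2725 = 2162.6093

2162.6093 units


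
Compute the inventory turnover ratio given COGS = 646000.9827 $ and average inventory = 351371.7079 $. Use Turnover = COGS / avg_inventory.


Turnover = 646000.9827 / 351371.7079 = 1.8385

1.8385


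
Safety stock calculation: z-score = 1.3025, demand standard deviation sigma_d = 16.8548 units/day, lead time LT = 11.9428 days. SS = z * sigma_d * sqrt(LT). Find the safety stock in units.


sqrt(LT) = sqrt(11.9428) = 3.4558
SS = 1.3025 * 16.8548 * 3.4558 = 75.8673

75.8673 units


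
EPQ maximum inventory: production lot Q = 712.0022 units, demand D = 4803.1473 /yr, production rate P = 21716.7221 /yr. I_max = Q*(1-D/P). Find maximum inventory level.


D/P = 0.2212
1 - D/P = 0.7788
I_max = 712.0022 * 0.7788 = 554.5267

554.5267 units


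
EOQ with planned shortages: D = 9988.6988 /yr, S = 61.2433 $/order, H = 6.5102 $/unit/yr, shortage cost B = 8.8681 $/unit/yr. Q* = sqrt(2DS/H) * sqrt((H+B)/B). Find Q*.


sqrt(2DS/H) = 433.5125
sqrt((H+B)/B) = 1.3169
Q* = 433.5125 * 1.3169 = 570.8743

570.8743 units


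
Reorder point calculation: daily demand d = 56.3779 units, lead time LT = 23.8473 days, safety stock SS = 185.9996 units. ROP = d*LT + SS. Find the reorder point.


d*LT = 56.3779 * 23.8473 = 1344.4607
ROP = 1344.4607 + 185.9996 = 1530.4603

1530.4603 units


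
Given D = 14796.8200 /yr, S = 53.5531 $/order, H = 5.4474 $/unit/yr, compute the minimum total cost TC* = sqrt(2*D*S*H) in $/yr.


2*D*S*H = 8633209.2734
TC* = sqrt(8633209.2734) = 2938.2323

2938.2323 $/yr


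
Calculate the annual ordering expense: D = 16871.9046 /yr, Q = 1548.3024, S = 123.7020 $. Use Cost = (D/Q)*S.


Number of orders = D/Q = 10.8970
Cost = 10.8970 * 123.7020 = 1347.9850

1347.9850 $/yr


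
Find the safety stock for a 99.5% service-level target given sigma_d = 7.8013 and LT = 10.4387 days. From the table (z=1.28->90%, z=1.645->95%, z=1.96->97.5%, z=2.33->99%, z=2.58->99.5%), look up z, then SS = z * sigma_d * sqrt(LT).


From the table, SL = 99.5% corresponds to z = 2.58
sqrt(LT) = sqrt(10.4387) = 3.2309
SS = 2.58 * 7.8013 * 3.2309 = 65.0294

65.0294 units


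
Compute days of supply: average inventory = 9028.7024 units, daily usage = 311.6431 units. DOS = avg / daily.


DOS = 9028.7024 / 311.6431 = 28.9713

28.9713 days


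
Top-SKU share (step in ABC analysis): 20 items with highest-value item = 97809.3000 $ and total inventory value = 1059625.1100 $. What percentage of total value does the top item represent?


Top item = 97809.3000
Total = 1059625.1100
Percentage = 97809.3000 / 1059625.1100 * 100 = 9.2306

9.2306%


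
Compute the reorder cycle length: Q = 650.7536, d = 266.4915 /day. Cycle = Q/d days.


Cycle = 650.7536 / 266.4915 = 2.4419

2.4419 days


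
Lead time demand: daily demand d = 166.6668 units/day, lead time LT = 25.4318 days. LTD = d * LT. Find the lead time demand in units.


LTD = 166.6668 * 25.4318 = 4238.6367

4238.6367 units


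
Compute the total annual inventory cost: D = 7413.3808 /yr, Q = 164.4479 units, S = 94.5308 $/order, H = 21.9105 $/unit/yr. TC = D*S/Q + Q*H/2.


Ordering cost = D*S/Q = 4261.4884
Holding cost = Q*H/2 = 1801.5679
TC = 4261.4884 + 1801.5679 = 6063.0563

6063.0563 $/yr


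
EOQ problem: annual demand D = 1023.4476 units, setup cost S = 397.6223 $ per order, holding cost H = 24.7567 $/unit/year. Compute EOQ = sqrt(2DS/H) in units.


2*D*S = 2 * 1023.4476 * 397.6223 = 813891.1773
2*D*S/H = 32875.5924
EOQ = sqrt(32875.5924) = 181.3163

181.3163 units


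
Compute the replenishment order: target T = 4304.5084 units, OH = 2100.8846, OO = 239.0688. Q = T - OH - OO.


Inventory position = OH + OO = 2100.8846 + 239.0688 = 2339.9534
Q = 4304.5084 - 2339.9534 = 1964.5550

1964.5550 units


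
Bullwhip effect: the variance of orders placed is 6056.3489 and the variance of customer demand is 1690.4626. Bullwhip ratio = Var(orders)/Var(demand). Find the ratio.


BW = 6056.3489 / 1690.4626 = 3.5827

3.5827


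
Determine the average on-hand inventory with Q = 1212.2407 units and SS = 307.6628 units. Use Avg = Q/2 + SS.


Q/2 = 606.1204
Avg = 606.1204 + 307.6628 = 913.7831

913.7831 units


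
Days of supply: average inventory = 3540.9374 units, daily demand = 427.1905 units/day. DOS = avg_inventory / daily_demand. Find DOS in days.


DOS = 3540.9374 / 427.1905 = 8.2889

8.2889 days


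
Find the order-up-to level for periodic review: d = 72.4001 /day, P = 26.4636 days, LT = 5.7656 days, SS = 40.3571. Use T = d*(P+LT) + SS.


P + LT = 32.2292
d*(P+LT) = 72.4001 * 32.2292 = 2333.3973
T = 2333.3973 + 40.3571 = 2373.7544

2373.7544 units


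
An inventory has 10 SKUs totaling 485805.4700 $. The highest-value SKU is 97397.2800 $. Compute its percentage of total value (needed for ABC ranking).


Top item = 97397.2800
Total = 485805.4700
Percentage = 97397.2800 / 485805.4700 * 100 = 20.0486

20.0486%


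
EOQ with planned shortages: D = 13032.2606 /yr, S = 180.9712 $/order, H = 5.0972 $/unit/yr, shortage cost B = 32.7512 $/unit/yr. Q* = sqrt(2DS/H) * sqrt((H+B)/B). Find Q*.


sqrt(2DS/H) = 961.9750
sqrt((H+B)/B) = 1.0750
Q* = 961.9750 * 1.0750 = 1034.1271

1034.1271 units


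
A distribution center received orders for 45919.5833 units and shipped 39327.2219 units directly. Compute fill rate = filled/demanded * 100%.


FR = 39327.2219 / 45919.5833 * 100 = 85.6437

85.6437%


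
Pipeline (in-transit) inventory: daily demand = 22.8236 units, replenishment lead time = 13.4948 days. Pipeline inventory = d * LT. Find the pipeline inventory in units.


Pipeline = 22.8236 * 13.4948 = 307.9999

307.9999 units


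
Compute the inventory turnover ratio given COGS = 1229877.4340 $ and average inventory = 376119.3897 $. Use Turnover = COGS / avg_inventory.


Turnover = 1229877.4340 / 376119.3897 = 3.2699

3.2699


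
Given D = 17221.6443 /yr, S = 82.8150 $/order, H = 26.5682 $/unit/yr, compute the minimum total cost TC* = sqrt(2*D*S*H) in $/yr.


2*D*S*H = 75783690.1618
TC* = sqrt(75783690.1618) = 8705.3828

8705.3828 $/yr


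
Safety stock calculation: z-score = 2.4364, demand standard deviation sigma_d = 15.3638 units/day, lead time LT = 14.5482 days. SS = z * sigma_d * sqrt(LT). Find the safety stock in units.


sqrt(LT) = sqrt(14.5482) = 3.8142
SS = 2.4364 * 15.3638 * 3.8142 = 142.7749

142.7749 units


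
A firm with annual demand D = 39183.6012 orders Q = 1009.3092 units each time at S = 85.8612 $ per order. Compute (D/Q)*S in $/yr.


Number of orders = D/Q = 38.8222
Cost = 38.8222 * 85.8612 = 3333.3205

3333.3205 $/yr


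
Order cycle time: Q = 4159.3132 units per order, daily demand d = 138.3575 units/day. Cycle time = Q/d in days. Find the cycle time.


Cycle = 4159.3132 / 138.3575 = 30.0621

30.0621 days


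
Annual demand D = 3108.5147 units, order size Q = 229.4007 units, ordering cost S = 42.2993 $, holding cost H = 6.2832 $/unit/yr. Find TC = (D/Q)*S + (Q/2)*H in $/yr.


Ordering cost = D*S/Q = 573.1804
Holding cost = Q*H/2 = 720.6852
TC = 573.1804 + 720.6852 = 1293.8657

1293.8657 $/yr


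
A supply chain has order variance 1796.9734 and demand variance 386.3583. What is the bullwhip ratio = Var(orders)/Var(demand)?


BW = 1796.9734 / 386.3583 = 4.6511

4.6511


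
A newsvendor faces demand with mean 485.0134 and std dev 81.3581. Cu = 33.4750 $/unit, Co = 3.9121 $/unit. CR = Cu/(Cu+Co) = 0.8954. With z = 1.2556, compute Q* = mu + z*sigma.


CR = Cu/(Cu+Co) = 33.4750/(33.4750+3.9121) = 0.8954
z = 1.2556
Q* = 485.0134 + 1.2556 * 81.3581 = 587.1666

587.1666 units


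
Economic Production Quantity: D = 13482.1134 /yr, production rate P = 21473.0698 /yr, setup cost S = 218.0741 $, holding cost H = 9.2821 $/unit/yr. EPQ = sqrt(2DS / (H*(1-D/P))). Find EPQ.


1 - D/P = 1 - 0.6279 = 0.3721
H*(1-D/P) = 3.4542
2DS = 5880199.4916
EPQ = sqrt(1702319.9624) = 1304.7298

1304.7298 units


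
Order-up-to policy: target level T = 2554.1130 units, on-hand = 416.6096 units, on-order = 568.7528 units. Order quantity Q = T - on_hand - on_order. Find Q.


Inventory position = OH + OO = 416.6096 + 568.7528 = 985.3624
Q = 2554.1130 - 985.3624 = 1568.7506

1568.7506 units


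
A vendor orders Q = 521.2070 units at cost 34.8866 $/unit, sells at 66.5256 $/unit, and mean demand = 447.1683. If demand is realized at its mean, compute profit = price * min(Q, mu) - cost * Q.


Sales at mu = min(521.2070, 447.1683) = 447.1683
Revenue = 66.5256 * 447.1683 = 29748.1395
Total cost = 34.8866 * 521.2070 = 18183.1401
Profit = 29748.1395 - 18183.1401 = 11564.9993

11564.9993 $


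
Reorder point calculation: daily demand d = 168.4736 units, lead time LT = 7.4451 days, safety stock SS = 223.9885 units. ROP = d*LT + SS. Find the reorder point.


d*LT = 168.4736 * 7.4451 = 1254.3028
ROP = 1254.3028 + 223.9885 = 1478.2913

1478.2913 units


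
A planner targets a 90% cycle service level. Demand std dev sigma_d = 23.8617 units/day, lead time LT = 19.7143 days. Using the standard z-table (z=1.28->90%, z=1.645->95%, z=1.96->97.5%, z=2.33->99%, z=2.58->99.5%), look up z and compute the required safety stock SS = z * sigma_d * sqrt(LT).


From the table, SL = 90% corresponds to z = 1.28
sqrt(LT) = sqrt(19.7143) = 4.4401
SS = 1.28 * 23.8617 * 4.4401 = 135.6132

135.6132 units


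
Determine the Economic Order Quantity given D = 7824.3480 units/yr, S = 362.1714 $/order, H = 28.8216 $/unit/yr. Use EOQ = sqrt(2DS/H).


2*D*S = 2 * 7824.3480 * 362.1714 = 5667510.1385
2*D*S/H = 196641.0657
EOQ = sqrt(196641.0657) = 443.4423

443.4423 units


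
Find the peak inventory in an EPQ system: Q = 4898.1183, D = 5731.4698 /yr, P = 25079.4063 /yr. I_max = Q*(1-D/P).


D/P = 0.2285
1 - D/P = 0.7715
I_max = 4898.1183 * 0.7715 = 3778.7371

3778.7371 units


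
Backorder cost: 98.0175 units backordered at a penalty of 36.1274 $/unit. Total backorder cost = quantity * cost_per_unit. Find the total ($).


Total = 98.0175 * 36.1274 = 3541.1174

3541.1174 $


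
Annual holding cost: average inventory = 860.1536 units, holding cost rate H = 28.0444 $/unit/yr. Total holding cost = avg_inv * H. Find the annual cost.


Cost = 860.1536 * 28.0444 = 24122.4916

24122.4916 $/yr


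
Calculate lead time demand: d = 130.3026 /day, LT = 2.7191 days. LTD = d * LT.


LTD = 130.3026 * 2.7191 = 354.3058

354.3058 units


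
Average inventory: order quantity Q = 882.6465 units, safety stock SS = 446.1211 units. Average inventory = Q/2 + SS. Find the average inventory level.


Q/2 = 441.3232
Avg = 441.3232 + 446.1211 = 887.4443

887.4443 units


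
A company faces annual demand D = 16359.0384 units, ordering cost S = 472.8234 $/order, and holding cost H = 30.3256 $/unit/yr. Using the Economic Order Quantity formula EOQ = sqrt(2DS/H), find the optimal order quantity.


2*D*S = 2 * 16359.0384 * 472.8234 = 15469872.3140
2*D*S/H = 510125.8446
EOQ = sqrt(510125.8446) = 714.2309

714.2309 units


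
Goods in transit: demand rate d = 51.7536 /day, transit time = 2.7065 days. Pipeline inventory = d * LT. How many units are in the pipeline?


Pipeline = 51.7536 * 2.7065 = 140.0711

140.0711 units


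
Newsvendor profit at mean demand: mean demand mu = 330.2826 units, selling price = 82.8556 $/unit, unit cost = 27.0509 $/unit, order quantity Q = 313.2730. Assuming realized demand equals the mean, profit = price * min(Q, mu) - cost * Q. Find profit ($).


Sales at mu = min(313.2730, 330.2826) = 313.2730
Revenue = 82.8556 * 313.2730 = 25956.4224
Total cost = 27.0509 * 313.2730 = 8474.3166
Profit = 25956.4224 - 8474.3166 = 17482.1058

17482.1058 $


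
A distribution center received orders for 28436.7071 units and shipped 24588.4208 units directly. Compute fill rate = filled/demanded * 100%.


FR = 24588.4208 / 28436.7071 * 100 = 86.4672

86.4672%


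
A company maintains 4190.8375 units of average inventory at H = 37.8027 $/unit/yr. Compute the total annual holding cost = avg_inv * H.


Cost = 4190.8375 * 37.8027 = 158424.9728

158424.9728 $/yr


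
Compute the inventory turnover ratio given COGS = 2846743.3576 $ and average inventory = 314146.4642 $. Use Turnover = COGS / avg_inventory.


Turnover = 2846743.3576 / 314146.4642 = 9.0618

9.0618


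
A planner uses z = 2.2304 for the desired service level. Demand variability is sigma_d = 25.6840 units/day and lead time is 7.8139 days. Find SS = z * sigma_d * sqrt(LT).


sqrt(LT) = sqrt(7.8139) = 2.7953
SS = 2.2304 * 25.6840 * 2.7953 = 160.1324

160.1324 units


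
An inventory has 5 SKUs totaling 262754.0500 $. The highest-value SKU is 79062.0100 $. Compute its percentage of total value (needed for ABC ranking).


Top item = 79062.0100
Total = 262754.0500
Percentage = 79062.0100 / 262754.0500 * 100 = 30.0897

30.0897%


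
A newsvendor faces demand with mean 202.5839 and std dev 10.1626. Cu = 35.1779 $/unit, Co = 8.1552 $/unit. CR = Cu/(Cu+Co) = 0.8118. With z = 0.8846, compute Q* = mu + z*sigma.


CR = Cu/(Cu+Co) = 35.1779/(35.1779+8.1552) = 0.8118
z = 0.8846
Q* = 202.5839 + 0.8846 * 10.1626 = 211.5737

211.5737 units


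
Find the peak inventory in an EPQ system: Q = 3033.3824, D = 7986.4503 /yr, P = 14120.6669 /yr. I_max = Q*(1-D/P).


D/P = 0.5656
1 - D/P = 0.4344
I_max = 3033.3824 * 0.4344 = 1317.7440

1317.7440 units


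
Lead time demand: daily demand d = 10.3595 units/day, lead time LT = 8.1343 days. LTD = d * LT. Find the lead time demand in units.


LTD = 10.3595 * 8.1343 = 84.2673

84.2673 units


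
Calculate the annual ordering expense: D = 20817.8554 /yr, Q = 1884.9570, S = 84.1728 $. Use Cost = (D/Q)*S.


Number of orders = D/Q = 11.0442
Cost = 11.0442 * 84.1728 = 929.6218

929.6218 $/yr


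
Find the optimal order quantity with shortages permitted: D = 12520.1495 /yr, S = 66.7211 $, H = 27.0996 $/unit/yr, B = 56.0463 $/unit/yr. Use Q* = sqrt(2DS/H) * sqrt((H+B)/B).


sqrt(2DS/H) = 248.2961
sqrt((H+B)/B) = 1.2180
Q* = 248.2961 * 1.2180 = 302.4244

302.4244 units


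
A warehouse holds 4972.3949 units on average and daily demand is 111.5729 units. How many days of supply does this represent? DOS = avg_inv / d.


DOS = 4972.3949 / 111.5729 = 44.5663

44.5663 days


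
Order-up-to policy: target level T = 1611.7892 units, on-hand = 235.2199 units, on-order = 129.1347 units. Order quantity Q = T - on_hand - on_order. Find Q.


Inventory position = OH + OO = 235.2199 + 129.1347 = 364.3546
Q = 1611.7892 - 364.3546 = 1247.4346

1247.4346 units


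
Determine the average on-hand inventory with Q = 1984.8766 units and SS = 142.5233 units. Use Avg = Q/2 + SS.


Q/2 = 992.4383
Avg = 992.4383 + 142.5233 = 1134.9616

1134.9616 units


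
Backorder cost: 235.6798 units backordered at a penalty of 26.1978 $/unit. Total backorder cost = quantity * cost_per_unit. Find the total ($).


Total = 235.6798 * 26.1978 = 6174.2923

6174.2923 $


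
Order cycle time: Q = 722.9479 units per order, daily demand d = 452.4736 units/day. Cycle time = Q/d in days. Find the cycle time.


Cycle = 722.9479 / 452.4736 = 1.5978

1.5978 days


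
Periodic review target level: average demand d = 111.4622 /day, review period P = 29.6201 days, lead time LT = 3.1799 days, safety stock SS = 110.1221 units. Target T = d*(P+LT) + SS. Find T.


P + LT = 32.8000
d*(P+LT) = 111.4622 * 32.8000 = 3655.9602
T = 3655.9602 + 110.1221 = 3766.0823

3766.0823 units


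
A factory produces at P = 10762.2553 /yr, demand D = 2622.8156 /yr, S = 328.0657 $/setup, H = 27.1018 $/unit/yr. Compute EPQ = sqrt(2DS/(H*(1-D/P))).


1 - D/P = 1 - 0.2437 = 0.7563
H*(1-D/P) = 20.4970
2DS = 1720911.6716
EPQ = sqrt(83959.3802) = 289.7575

289.7575 units


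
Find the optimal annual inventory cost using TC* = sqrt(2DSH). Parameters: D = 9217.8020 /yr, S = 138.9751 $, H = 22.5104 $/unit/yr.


2*D*S*H = 57673668.6979
TC* = sqrt(57673668.6979) = 7594.3182

7594.3182 $/yr


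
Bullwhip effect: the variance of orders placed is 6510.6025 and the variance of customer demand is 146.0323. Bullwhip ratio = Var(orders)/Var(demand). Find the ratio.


BW = 6510.6025 / 146.0323 = 44.5833

44.5833


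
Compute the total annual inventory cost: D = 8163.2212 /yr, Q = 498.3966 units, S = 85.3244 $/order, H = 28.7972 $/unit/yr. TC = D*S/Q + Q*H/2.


Ordering cost = D*S/Q = 1397.5255
Holding cost = Q*H/2 = 7176.2133
TC = 1397.5255 + 7176.2133 = 8573.7388

8573.7388 $/yr


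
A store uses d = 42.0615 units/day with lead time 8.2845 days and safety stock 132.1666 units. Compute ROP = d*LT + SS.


d*LT = 42.0615 * 8.2845 = 348.4585
ROP = 348.4585 + 132.1666 = 480.6251

480.6251 units


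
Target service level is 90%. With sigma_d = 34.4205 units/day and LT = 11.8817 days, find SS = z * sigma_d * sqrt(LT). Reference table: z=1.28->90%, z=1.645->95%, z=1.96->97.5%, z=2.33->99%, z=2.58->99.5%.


From the table, SL = 90% corresponds to z = 1.28
sqrt(LT) = sqrt(11.8817) = 3.4470
SS = 1.28 * 34.4205 * 3.4470 = 151.8681

151.8681 units


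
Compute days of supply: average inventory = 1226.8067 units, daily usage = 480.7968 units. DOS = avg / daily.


DOS = 1226.8067 / 480.7968 = 2.5516

2.5516 days


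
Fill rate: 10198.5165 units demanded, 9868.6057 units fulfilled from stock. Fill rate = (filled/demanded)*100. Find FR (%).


FR = 9868.6057 / 10198.5165 * 100 = 96.7651

96.7651%


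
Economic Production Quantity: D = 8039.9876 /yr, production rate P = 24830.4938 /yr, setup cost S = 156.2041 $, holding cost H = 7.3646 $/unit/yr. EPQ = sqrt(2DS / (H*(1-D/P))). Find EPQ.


1 - D/P = 1 - 0.3238 = 0.6762
H*(1-D/P) = 4.9800
2DS = 2511758.0541
EPQ = sqrt(504371.1150) = 710.1909

710.1909 units


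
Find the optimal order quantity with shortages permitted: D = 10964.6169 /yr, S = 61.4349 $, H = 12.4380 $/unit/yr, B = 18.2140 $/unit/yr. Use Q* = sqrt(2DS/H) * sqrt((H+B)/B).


sqrt(2DS/H) = 329.1122
sqrt((H+B)/B) = 1.2973
Q* = 329.1122 * 1.2973 = 426.9439

426.9439 units


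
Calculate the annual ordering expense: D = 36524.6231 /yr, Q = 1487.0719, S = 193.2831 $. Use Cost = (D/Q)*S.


Number of orders = D/Q = 24.5614
Cost = 24.5614 * 193.2831 = 4747.3107

4747.3107 $/yr


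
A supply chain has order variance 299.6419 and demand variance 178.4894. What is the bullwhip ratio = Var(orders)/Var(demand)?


BW = 299.6419 / 178.4894 = 1.6788

1.6788


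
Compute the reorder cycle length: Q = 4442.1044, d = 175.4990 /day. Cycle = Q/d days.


Cycle = 4442.1044 / 175.4990 = 25.3113

25.3113 days


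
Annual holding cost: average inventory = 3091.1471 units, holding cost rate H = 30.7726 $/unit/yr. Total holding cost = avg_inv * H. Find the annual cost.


Cost = 3091.1471 * 30.7726 = 95122.6332

95122.6332 $/yr


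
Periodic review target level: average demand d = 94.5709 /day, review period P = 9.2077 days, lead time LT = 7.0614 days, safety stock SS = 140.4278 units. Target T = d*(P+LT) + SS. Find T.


P + LT = 16.2691
d*(P+LT) = 94.5709 * 16.2691 = 1538.5834
T = 1538.5834 + 140.4278 = 1679.0112

1679.0112 units


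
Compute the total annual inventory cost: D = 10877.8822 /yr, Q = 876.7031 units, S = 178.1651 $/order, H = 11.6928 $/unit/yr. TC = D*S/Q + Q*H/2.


Ordering cost = D*S/Q = 2210.6218
Holding cost = Q*H/2 = 5125.5570
TC = 2210.6218 + 5125.5570 = 7336.1788

7336.1788 $/yr


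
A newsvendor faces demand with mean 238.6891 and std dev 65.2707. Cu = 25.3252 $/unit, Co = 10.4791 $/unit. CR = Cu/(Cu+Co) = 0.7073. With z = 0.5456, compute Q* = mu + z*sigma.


CR = Cu/(Cu+Co) = 25.3252/(25.3252+10.4791) = 0.7073
z = 0.5456
Q* = 238.6891 + 0.5456 * 65.2707 = 274.3008

274.3008 units


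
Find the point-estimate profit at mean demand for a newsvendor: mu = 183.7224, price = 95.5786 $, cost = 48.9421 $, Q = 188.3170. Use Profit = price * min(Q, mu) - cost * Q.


Sales at mu = min(188.3170, 183.7224) = 183.7224
Revenue = 95.5786 * 183.7224 = 17559.9298
Total cost = 48.9421 * 188.3170 = 9216.6294
Profit = 17559.9298 - 9216.6294 = 8343.3003

8343.3003 $


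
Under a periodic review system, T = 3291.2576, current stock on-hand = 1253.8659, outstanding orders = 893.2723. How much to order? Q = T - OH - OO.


Inventory position = OH + OO = 1253.8659 + 893.2723 = 2147.1382
Q = 3291.2576 - 2147.1382 = 1144.1194

1144.1194 units


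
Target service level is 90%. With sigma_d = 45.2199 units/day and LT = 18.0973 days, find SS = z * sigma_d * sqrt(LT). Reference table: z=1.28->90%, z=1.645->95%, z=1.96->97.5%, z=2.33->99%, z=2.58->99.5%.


From the table, SL = 90% corresponds to z = 1.28
sqrt(LT) = sqrt(18.0973) = 4.2541
SS = 1.28 * 45.2199 * 4.2541 = 246.2331

246.2331 units


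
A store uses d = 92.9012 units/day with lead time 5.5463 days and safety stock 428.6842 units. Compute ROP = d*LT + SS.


d*LT = 92.9012 * 5.5463 = 515.2579
ROP = 515.2579 + 428.6842 = 943.9421

943.9421 units


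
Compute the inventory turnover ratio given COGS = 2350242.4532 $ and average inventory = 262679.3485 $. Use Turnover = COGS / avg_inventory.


Turnover = 2350242.4532 / 262679.3485 = 8.9472

8.9472


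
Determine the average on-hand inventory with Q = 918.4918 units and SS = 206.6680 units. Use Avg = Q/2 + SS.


Q/2 = 459.2459
Avg = 459.2459 + 206.6680 = 665.9139

665.9139 units


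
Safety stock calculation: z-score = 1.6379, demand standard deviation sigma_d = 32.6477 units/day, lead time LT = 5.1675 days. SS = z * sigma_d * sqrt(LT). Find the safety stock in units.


sqrt(LT) = sqrt(5.1675) = 2.2732
SS = 1.6379 * 32.6477 * 2.2732 = 121.5571

121.5571 units


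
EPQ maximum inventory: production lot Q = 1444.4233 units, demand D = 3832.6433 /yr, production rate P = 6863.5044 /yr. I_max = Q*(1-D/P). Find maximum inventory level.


D/P = 0.5584
1 - D/P = 0.4416
I_max = 1444.4233 * 0.4416 = 637.8442

637.8442 units


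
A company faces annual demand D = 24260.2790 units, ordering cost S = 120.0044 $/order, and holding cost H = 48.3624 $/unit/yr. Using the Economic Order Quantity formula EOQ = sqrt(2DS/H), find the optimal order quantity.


2*D*S = 2 * 24260.2790 * 120.0044 = 5822680.4505
2*D*S/H = 120396.8465
EOQ = sqrt(120396.8465) = 346.9825

346.9825 units


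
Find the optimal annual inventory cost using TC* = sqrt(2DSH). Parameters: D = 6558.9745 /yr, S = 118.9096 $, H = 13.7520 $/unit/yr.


2*D*S*H = 21451058.1408
TC* = sqrt(21451058.1408) = 4631.5287

4631.5287 $/yr


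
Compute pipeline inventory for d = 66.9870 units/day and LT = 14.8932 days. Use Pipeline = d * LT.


Pipeline = 66.9870 * 14.8932 = 997.6508

997.6508 units


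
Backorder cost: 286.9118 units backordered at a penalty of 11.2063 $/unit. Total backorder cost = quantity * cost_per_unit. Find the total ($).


Total = 286.9118 * 11.2063 = 3215.2197

3215.2197 $


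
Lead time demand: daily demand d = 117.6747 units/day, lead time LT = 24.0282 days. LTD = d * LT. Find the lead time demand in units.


LTD = 117.6747 * 24.0282 = 2827.5112

2827.5112 units


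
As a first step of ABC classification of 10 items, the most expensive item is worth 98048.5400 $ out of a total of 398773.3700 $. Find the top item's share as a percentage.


Top item = 98048.5400
Total = 398773.3700
Percentage = 98048.5400 / 398773.3700 * 100 = 24.5875

24.5875%


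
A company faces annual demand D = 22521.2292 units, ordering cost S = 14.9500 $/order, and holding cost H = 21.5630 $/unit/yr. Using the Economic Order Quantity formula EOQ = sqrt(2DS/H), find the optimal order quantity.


2*D*S = 2 * 22521.2292 * 14.9500 = 673384.7531
2*D*S/H = 31228.7137
EOQ = sqrt(31228.7137) = 176.7165

176.7165 units


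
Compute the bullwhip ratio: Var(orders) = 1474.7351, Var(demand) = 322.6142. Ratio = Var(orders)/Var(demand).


BW = 1474.7351 / 322.6142 = 4.5712

4.5712


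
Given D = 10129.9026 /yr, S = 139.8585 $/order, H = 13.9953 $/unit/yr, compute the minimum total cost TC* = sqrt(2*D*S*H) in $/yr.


2*D*S*H = 39655766.0399
TC* = sqrt(39655766.0399) = 6297.2824

6297.2824 $/yr


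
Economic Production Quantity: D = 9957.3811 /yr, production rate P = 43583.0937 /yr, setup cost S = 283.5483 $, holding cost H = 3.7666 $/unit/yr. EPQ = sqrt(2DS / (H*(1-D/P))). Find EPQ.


1 - D/P = 1 - 0.2285 = 0.7715
H*(1-D/P) = 2.9060
2DS = 5646796.9667
EPQ = sqrt(1943118.2418) = 1393.9578

1393.9578 units


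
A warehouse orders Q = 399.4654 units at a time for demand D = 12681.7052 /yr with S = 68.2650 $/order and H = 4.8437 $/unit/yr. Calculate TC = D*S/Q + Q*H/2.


Ordering cost = D*S/Q = 2167.1880
Holding cost = Q*H/2 = 967.4453
TC = 2167.1880 + 967.4453 = 3134.6332

3134.6332 $/yr


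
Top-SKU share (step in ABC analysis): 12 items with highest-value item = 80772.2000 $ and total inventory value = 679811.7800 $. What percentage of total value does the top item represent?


Top item = 80772.2000
Total = 679811.7800
Percentage = 80772.2000 / 679811.7800 * 100 = 11.8816

11.8816%


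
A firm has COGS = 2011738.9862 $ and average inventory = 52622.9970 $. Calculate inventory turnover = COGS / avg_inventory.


Turnover = 2011738.9862 / 52622.9970 = 38.2293

38.2293


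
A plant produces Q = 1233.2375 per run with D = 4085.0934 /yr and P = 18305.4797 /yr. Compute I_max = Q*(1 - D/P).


D/P = 0.2232
1 - D/P = 0.7768
I_max = 1233.2375 * 0.7768 = 958.0254

958.0254 units


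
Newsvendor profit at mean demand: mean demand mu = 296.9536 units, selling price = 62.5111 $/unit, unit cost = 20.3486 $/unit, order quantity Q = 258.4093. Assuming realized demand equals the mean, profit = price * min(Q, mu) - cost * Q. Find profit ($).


Sales at mu = min(258.4093, 296.9536) = 258.4093
Revenue = 62.5111 * 258.4093 = 16153.4496
Total cost = 20.3486 * 258.4093 = 5258.2675
Profit = 16153.4496 - 5258.2675 = 10895.1821

10895.1821 $


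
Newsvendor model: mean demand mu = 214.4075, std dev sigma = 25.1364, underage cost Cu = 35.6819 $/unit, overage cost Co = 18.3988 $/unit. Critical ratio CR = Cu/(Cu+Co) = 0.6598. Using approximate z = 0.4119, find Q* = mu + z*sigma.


CR = Cu/(Cu+Co) = 35.6819/(35.6819+18.3988) = 0.6598
z = 0.4119
Q* = 214.4075 + 0.4119 * 25.1364 = 224.7612

224.7612 units


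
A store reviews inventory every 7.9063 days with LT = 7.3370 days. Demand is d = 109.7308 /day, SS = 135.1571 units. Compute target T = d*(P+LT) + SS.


P + LT = 15.2433
d*(P+LT) = 109.7308 * 15.2433 = 1672.6595
T = 1672.6595 + 135.1571 = 1807.8166

1807.8166 units


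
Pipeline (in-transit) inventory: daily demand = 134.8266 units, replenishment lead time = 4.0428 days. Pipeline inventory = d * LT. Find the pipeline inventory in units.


Pipeline = 134.8266 * 4.0428 = 545.0770

545.0770 units


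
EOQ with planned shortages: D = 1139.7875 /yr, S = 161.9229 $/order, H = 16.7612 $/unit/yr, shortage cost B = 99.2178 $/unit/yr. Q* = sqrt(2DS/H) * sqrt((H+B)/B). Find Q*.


sqrt(2DS/H) = 148.3982
sqrt((H+B)/B) = 1.0812
Q* = 148.3982 * 1.0812 = 160.4440

160.4440 units


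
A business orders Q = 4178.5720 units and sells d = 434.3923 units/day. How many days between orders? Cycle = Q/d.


Cycle = 4178.5720 / 434.3923 = 9.6194

9.6194 days


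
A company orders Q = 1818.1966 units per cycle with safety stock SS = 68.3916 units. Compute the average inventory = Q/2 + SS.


Q/2 = 909.0983
Avg = 909.0983 + 68.3916 = 977.4899

977.4899 units


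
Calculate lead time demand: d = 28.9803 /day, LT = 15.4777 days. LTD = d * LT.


LTD = 28.9803 * 15.4777 = 448.5484

448.5484 units


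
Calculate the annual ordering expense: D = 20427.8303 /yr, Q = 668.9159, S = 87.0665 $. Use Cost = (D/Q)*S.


Number of orders = D/Q = 30.5387
Cost = 30.5387 * 87.0665 = 2658.8988

2658.8988 $/yr


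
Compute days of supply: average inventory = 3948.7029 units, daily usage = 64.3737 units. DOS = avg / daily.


DOS = 3948.7029 / 64.3737 = 61.3403

61.3403 days


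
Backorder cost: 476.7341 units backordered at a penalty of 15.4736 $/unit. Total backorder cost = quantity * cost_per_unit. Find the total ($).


Total = 476.7341 * 15.4736 = 7376.7928

7376.7928 $


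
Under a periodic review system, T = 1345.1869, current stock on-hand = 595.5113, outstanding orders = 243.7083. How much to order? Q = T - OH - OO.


Inventory position = OH + OO = 595.5113 + 243.7083 = 839.2196
Q = 1345.1869 - 839.2196 = 505.9673

505.9673 units


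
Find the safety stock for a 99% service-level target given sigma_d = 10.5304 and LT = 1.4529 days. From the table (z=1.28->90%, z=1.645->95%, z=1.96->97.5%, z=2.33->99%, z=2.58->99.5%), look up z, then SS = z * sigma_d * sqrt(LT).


From the table, SL = 99% corresponds to z = 2.33
sqrt(LT) = sqrt(1.4529) = 1.2054
SS = 2.33 * 10.5304 * 1.2054 = 29.5746

29.5746 units


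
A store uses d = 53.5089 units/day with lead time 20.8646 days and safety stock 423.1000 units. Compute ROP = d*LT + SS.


d*LT = 53.5089 * 20.8646 = 1116.4418
ROP = 1116.4418 + 423.1000 = 1539.5418

1539.5418 units


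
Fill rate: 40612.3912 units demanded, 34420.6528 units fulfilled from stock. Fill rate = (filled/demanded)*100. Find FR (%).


FR = 34420.6528 / 40612.3912 * 100 = 84.7541

84.7541%


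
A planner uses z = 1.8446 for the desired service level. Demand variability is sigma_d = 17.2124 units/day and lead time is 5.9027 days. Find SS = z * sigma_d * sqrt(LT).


sqrt(LT) = sqrt(5.9027) = 2.4295
SS = 1.8446 * 17.2124 * 2.4295 = 77.1381

77.1381 units


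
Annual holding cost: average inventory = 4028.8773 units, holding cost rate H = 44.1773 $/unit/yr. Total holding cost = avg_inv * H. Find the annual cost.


Cost = 4028.8773 * 44.1773 = 177984.9211

177984.9211 $/yr


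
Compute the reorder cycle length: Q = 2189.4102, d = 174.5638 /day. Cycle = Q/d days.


Cycle = 2189.4102 / 174.5638 = 12.5422

12.5422 days


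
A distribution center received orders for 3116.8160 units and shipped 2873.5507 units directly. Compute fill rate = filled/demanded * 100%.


FR = 2873.5507 / 3116.8160 * 100 = 92.1951

92.1951%


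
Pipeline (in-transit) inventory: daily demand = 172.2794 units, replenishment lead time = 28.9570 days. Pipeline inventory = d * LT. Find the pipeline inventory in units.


Pipeline = 172.2794 * 28.9570 = 4988.6946

4988.6946 units


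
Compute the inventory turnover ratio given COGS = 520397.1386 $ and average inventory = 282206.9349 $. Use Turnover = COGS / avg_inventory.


Turnover = 520397.1386 / 282206.9349 = 1.8440

1.8440


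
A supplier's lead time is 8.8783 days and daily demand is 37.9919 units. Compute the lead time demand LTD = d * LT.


LTD = 37.9919 * 8.8783 = 337.3035

337.3035 units


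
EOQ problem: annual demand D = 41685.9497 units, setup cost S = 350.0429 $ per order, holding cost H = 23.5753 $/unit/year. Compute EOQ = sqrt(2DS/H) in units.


2*D*S = 2 * 41685.9497 * 350.0429 = 29183741.4445
2*D*S/H = 1237894.8070
EOQ = sqrt(1237894.8070) = 1112.6072

1112.6072 units


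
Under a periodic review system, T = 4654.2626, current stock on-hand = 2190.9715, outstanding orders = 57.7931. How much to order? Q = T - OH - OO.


Inventory position = OH + OO = 2190.9715 + 57.7931 = 2248.7646
Q = 4654.2626 - 2248.7646 = 2405.4980

2405.4980 units


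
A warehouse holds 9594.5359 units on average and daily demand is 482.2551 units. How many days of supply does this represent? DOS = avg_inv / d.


DOS = 9594.5359 / 482.2551 = 19.8951

19.8951 days


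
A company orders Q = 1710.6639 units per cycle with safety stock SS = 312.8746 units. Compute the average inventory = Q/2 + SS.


Q/2 = 855.3320
Avg = 855.3320 + 312.8746 = 1168.2065

1168.2065 units
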